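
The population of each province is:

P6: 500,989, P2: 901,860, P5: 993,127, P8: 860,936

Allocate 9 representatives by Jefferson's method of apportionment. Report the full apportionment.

P6 1, P2 3, P5 3, P8 2

Standard divisor 3256912/9 ≈ 361879.111; standard quotas: P6 1.384, P2 2.492, P5 2.744, P8 2.379.
Rounding down gives 1, 2, 2, 2 = 7 seats, so the divisor must be adjusted.
With modified divisor 293800: modified quotas P6 1.705, P2 3.070, P5 3.380, P8 2.930.
Rounding down: P6 1, P2 3, P5 3, P8 2 (total 9).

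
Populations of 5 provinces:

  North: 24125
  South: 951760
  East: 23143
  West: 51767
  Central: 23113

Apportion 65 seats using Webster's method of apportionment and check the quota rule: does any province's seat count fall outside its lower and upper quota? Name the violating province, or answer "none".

Standard quotas: North 1.460, South 57.607, East 1.401, West 3.133, Central 1.399.
Webster allocation: North 1, South 59, East 1, West 3, Central 1.
South has quota 57.607 (lower 57, upper 58) but receives 59 — outside the quota interval.

South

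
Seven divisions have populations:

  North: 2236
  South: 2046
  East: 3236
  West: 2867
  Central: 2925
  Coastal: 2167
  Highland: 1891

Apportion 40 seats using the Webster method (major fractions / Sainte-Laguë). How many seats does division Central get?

7

Standard divisor 17368/40 ≈ 434.2; standard quotas: North 5.150, South 4.712, East 7.453, West 6.603, Central 6.737, Coastal 4.991, Highland 4.355.
Rounding to the nearest integer gives North 5, South 5, East 7, West 7, Central 7, Coastal 5, Highland 4 — total 40, matching the house size, so no adjustment is needed.
Central receives 7.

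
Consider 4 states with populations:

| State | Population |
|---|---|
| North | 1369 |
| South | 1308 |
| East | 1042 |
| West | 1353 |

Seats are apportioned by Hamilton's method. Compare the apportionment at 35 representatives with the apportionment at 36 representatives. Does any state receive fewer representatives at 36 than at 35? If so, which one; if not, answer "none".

At 35 seats: North 10, South 9, East 7, West 9.
At 36 seats: North 10, South 9, East 7, West 10.
No state's allocation decreased.

none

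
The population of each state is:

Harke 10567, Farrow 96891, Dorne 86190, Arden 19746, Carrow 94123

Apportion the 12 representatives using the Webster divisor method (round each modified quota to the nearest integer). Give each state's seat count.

Harke: 0, Farrow: 4, Dorne: 3, Arden: 1, Carrow: 4

Standard divisor 307517/12 ≈ 25626.417; standard quotas: Harke 0.412, Farrow 3.781, Dorne 3.363, Arden 0.771, Carrow 3.673.
Rounding to the nearest integer gives Harke 0, Farrow 4, Dorne 3, Arden 1, Carrow 4 — total 12, matching the house size, so no adjustment is needed.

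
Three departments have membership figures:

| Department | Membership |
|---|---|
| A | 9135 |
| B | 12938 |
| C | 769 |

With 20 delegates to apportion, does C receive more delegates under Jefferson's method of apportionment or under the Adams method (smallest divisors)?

Adams

Jefferson: A 8, B 12, C 0.
Adams: A 8, B 11, C 1.
C gets 0 under Jefferson and 1 under Adams.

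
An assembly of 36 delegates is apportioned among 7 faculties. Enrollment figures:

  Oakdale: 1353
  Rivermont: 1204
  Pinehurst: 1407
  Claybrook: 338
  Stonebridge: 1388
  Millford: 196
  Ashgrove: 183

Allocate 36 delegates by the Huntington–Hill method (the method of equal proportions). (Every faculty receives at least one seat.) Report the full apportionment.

Oakdale 8; Rivermont 7; Pinehurst 9; Claybrook 2; Stonebridge 8; Millford 1; Ashgrove 1

With divisor 165: modified quotas Oakdale 8.200, Rivermont 7.297, Pinehurst 8.527, Claybrook 2.048, Stonebridge 8.412, Millford 1.188, Ashgrove 1.109.
Geometric-mean thresholds: Oakdale √(8·9)=8.485, Rivermont √(7·8)=7.483, Pinehurst √(8·9)=8.485, Claybrook √(2·3)=2.449, Stonebridge √(8·9)=8.485, Millford √(1·2)=1.414, Ashgrove √(1·2)=1.414.
Each quota rounded against its threshold gives Oakdale 8, Rivermont 7, Pinehurst 9, Claybrook 2, Stonebridge 8, Millford 1, Ashgrove 1 (total 36).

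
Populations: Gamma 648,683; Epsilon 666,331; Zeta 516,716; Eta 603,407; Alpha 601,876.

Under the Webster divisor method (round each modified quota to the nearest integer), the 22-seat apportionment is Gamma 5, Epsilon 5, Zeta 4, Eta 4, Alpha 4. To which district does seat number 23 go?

Priority for the next seat is population ÷ (current seats + 0.5).
Priorities: Gamma 117942.364, Epsilon 121151.091, Zeta 114825.778, Eta 134090.444, Alpha 133750.222.
Highest priority: Eta.

Eta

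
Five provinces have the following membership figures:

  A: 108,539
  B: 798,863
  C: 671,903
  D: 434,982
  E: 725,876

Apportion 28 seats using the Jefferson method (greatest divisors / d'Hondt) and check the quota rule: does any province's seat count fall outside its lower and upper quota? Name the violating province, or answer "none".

Standard quotas: A 1.109, B 8.163, C 6.866, D 4.445, E 7.417.
Jefferson allocation: A 1, B 8, C 7, D 4, E 8.
Every allocation lies between the lower and upper quota.

none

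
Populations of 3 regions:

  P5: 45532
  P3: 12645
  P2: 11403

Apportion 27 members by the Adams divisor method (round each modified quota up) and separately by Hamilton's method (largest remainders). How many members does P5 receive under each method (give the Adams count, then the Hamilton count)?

Adams: P5 17, P3 5, P2 5.
Hamilton: P5 18, P3 5, P2 4.
P5 gets 17 under Adams and 18 under Hamilton.

17 and 18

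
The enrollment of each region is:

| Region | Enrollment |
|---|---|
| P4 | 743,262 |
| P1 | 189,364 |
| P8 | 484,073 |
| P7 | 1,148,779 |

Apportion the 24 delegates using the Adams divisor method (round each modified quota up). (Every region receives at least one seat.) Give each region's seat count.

P4=7; P1=2; P8=5; P7=10

Standard divisor 2565478/24 ≈ 106894.917; standard quotas: P4 6.953, P1 1.771, P8 4.528, P7 10.747.
Rounding up gives 7, 2, 5, 11 = 25 seats, so the divisor must be adjusted.
With modified divisor 117900: modified quotas P4 6.304, P1 1.606, P8 4.106, P7 9.744.
Rounding up: P4 7, P1 2, P8 5, P7 10 (total 24).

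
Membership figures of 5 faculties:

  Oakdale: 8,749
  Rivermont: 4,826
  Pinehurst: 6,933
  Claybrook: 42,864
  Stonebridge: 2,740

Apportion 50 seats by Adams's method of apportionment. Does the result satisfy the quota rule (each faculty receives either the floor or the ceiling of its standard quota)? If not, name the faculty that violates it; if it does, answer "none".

Standard quotas: Oakdale 6.617, Rivermont 3.650, Pinehurst 5.243, Claybrook 32.418, Stonebridge 2.072.
Adams allocation: Oakdale 7, Rivermont 4, Pinehurst 6, Claybrook 31, Stonebridge 2.
Claybrook has quota 32.418 (lower 32, upper 33) but receives 31 — outside the quota interval.

Claybrook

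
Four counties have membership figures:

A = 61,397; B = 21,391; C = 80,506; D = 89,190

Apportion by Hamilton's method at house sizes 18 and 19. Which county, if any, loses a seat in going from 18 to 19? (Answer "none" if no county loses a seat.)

B

At 18 seats: A 4, B 2, C 6, D 6.
At 19 seats: A 5, B 1, C 6, D 7.
B drops from 2 to 1.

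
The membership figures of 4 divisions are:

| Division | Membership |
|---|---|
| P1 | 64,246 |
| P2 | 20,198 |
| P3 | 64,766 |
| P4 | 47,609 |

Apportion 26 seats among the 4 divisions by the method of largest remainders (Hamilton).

The standard divisor is 196819/26 ≈ 7569.962.
Standard quotas: P1 8.4870, P2 2.6682, P3 8.5557, P4 6.2892.
Lower quotas: P1 8, P2 2, P3 8, P4 6 (sum 24, leaving 2 seats).
Remainders in descending order: P2 0.6682, P3 0.5557, P1 0.4870, P4 0.2892.
The surplus seats go to P2, P3.

P1 8, P2 3, P3 9, P4 6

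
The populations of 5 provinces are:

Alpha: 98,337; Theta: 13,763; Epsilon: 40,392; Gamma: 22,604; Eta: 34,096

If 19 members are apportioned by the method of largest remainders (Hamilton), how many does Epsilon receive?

4

Total 209192; standard divisor 209192/19 ≈ 11010.105.
Standard quotas: Alpha 8.9315, Theta 1.2500, Epsilon 3.6686, Gamma 2.0530, Eta 3.0968.
Lower quotas: Alpha 8, Theta 1, Epsilon 3, Gamma 2, Eta 3 (sum 17, leaving 2 seats).
Remainders in descending order: Alpha 0.9315, Epsilon 0.6686, Theta 0.2500, Eta 0.0968, Gamma 0.0530.
Largest remainders: Alpha, Epsilon receive the extra seats.
Epsilon receives 4.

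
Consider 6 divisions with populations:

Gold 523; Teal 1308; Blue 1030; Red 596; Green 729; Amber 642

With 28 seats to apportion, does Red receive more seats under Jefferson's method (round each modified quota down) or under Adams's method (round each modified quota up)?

Jefferson: Gold 3, Teal 8, Blue 6, Red 3, Green 4, Amber 4.
Adams: Gold 3, Teal 7, Blue 6, Red 4, Green 4, Amber 4.
Red gets 3 under Jefferson and 4 under Adams.

Adams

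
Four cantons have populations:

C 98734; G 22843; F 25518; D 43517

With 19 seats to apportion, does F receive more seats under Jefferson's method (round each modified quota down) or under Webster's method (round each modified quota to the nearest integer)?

Jefferson: C 11, G 2, F 2, D 4.
Webster: C 10, G 2, F 3, D 4.
F gets 2 under Jefferson and 3 under Webster.

Webster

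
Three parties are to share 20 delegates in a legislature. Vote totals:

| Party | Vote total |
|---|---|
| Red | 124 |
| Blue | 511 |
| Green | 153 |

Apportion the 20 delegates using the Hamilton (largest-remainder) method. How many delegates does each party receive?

Red 3, Blue 13, Green 4

Standard divisor: 788 ÷ 20 ≈ 39.4.
Standard quotas: Red 3.147, Blue 12.970, Green 3.883.
Lower quotas: Red 3, Blue 12, Green 3 (sum 18, leaving 2 seats).
Remainders in descending order: Blue 0.970, Green 0.883, Red 0.147.
Largest remainders: Blue, Green receive the extra seats.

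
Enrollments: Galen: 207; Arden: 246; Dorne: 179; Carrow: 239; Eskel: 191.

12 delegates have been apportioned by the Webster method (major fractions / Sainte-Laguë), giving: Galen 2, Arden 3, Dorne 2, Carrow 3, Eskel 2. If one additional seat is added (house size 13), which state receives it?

Galen

Priority for the next seat is population ÷ (current seats + 0.5).
Priorities: Galen 82.800, Arden 70.286, Dorne 71.600, Carrow 68.286, Eskel 76.400.
Highest priority: Galen.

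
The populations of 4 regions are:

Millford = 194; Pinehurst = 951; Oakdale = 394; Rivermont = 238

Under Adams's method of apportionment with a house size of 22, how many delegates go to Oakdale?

Standard divisor 1777/22 ≈ 80.773; standard quotas: Millford 2.402, Pinehurst 11.774, Oakdale 4.878, Rivermont 2.947.
Rounding up gives 3, 12, 5, 3 = 23 seats, so the divisor must be adjusted.
With modified divisor 90: modified quotas Millford 2.156, Pinehurst 10.567, Oakdale 4.378, Rivermont 2.644.
Rounding up: Millford 3, Pinehurst 11, Oakdale 5, Rivermont 3 (total 22).
Oakdale receives 5.

5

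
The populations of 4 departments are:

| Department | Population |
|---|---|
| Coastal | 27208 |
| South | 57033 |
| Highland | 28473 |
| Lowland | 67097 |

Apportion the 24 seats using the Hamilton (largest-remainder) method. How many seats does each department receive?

Coastal 4; South 7; Highland 4; Lowland 9

Standard divisor: 179811 ÷ 24 ≈ 7492.125.
Standard quotas: Coastal 3.6315, South 7.6124, Highland 3.8004, Lowland 8.9557.
Lower quotas: Coastal 3, South 7, Highland 3, Lowland 8 (sum 21, leaving 3 seats).
Remainders in descending order: Lowland 0.9557, Highland 0.8004, Coastal 0.6315, South 0.6124.
Largest remainders: Lowland, Highland, Coastal receive the extra seats.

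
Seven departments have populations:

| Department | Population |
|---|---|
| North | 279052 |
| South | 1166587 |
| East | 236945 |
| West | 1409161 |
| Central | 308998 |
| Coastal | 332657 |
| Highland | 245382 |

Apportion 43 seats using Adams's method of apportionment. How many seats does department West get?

Standard divisor 3978782/43 ≈ 92529.814; standard quotas: North 3.016, South 12.608, East 2.561, West 15.229, Central 3.339, Coastal 3.595, Highland 2.652.
Rounding up gives 4, 13, 3, 16, 4, 4, 3 = 47 seats, so the divisor must be adjusted.
With modified divisor 101800: modified quotas North 2.741, South 11.460, East 2.328, West 13.842, Central 3.035, Coastal 3.268, Highland 2.410.
Rounding up: North 3, South 12, East 3, West 14, Central 4, Coastal 4, Highland 3 (total 43).
West receives 14.

14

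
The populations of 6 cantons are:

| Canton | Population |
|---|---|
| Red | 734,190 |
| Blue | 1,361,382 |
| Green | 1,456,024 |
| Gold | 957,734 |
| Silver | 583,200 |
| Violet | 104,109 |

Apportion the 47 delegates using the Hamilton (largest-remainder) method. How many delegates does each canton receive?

Standard divisor: 5196639 ÷ 47 ≈ 110566.787.
Standard quotas: Red 6.6402, Blue 12.3128, Green 13.1687, Gold 8.6620, Silver 5.2746, Violet 0.9416.
Lower quotas: Red 6, Blue 12, Green 13, Gold 8, Silver 5, Violet 0 (sum 44, leaving 3 seats).
Remainders in descending order: Violet 0.9416, Gold 0.6620, Red 0.6402, Blue 0.3128, Silver 0.2746, Green 0.1687.
The surplus seats go to Violet, Gold, Red.

Red 7, Blue 12, Green 13, Gold 9, Silver 5, Violet 1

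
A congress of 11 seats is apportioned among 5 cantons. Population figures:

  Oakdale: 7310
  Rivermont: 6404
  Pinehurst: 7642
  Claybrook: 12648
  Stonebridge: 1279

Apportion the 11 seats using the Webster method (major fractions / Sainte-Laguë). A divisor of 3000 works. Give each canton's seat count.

With modified divisor 3000: modified quotas Oakdale 2.437, Rivermont 2.135, Pinehurst 2.547, Claybrook 4.216, Stonebridge 0.426.
Rounding to the nearest integer: Oakdale 2, Rivermont 2, Pinehurst 3, Claybrook 4, Stonebridge 0 (total 11).

Oakdale: 2; Rivermont: 2; Pinehurst: 3; Claybrook: 4; Stonebridge: 0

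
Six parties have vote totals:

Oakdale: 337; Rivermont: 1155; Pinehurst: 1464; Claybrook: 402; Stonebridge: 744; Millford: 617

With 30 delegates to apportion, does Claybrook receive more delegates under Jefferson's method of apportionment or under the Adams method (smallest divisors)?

Adams

Jefferson: Oakdale 2, Rivermont 7, Pinehurst 10, Claybrook 2, Stonebridge 5, Millford 4.
Adams: Oakdale 2, Rivermont 7, Pinehurst 9, Claybrook 3, Stonebridge 5, Millford 4.
Claybrook gets 2 under Jefferson and 3 under Adams.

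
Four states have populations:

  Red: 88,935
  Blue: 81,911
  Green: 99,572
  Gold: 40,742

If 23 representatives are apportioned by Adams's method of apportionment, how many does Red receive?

Standard divisor 311160/23 ≈ 13528.696; standard quotas: Red 6.574, Blue 6.055, Green 7.360, Gold 3.012.
Rounding up gives 7, 7, 8, 4 = 26 seats, so the divisor must be adjusted.
With modified divisor 14500: modified quotas Red 6.133, Blue 5.649, Green 6.867, Gold 2.810.
Rounding up: Red 7, Blue 6, Green 7, Gold 3 (total 23).
Red receives 7.

7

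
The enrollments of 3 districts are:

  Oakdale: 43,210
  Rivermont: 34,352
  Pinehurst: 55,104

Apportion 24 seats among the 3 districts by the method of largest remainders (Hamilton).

The standard divisor is 132666/24 ≈ 5527.75.
Standard quotas: Oakdale 7.8169, Rivermont 6.2145, Pinehurst 9.9686.
Lower quotas: Oakdale 7, Rivermont 6, Pinehurst 9 (sum 22, leaving 2 seats).
Remainders in descending order: Pinehurst 0.9686, Oakdale 0.8169, Rivermont 0.2145.
The surplus seats go to Pinehurst, Oakdale.

Oakdale: 8, Rivermont: 6, Pinehurst: 10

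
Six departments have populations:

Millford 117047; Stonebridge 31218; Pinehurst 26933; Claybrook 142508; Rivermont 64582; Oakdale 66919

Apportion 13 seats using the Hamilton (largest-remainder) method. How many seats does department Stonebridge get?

1

Total 449207; standard divisor 449207/13 ≈ 34554.385.
Standard quotas: Millford 3.3873, Stonebridge 0.9034, Pinehurst 0.7794, Claybrook 4.1242, Rivermont 1.8690, Oakdale 1.9366.
Lower quotas: Millford 3, Stonebridge 0, Pinehurst 0, Claybrook 4, Rivermont 1, Oakdale 1 (sum 9, leaving 4 seats).
Remainders in descending order: Oakdale 0.9366, Stonebridge 0.9034, Rivermont 0.8690, Pinehurst 0.7794, Millford 0.3873, Claybrook 0.1242.
The surplus seats go to Oakdale, Stonebridge, Rivermont, Pinehurst.
Stonebridge receives 1.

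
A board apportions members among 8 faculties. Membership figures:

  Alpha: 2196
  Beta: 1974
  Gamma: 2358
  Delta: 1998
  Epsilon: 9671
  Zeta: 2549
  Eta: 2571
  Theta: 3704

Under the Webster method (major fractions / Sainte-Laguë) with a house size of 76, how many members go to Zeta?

7

Standard divisor 27021/76 ≈ 355.539; standard quotas: Alpha 6.177, Beta 5.552, Gamma 6.632, Delta 5.620, Epsilon 27.201, Zeta 7.169, Eta 7.231, Theta 10.418.
Rounding to the nearest integer gives Alpha 6, Beta 6, Gamma 7, Delta 6, Epsilon 27, Zeta 7, Eta 7, Theta 10 — total 76, matching the house size, so no adjustment is needed.
Zeta receives 7.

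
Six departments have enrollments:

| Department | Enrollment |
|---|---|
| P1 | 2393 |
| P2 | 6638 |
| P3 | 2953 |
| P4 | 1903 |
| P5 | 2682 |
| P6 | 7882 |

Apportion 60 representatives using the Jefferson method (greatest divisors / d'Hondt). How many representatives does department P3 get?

Standard divisor 24451/60 ≈ 407.517; standard quotas: P1 5.872, P2 16.289, P3 7.246, P4 4.670, P5 6.581, P6 19.342.
Rounding down gives 5, 16, 7, 4, 6, 19 = 57 seats, so the divisor must be adjusted.
With modified divisor 390: modified quotas P1 6.136, P2 17.021, P3 7.572, P4 4.879, P5 6.877, P6 20.210.
Rounding down: P1 6, P2 17, P3 7, P4 4, P5 6, P6 20 (total 60).
P3 receives 7.

7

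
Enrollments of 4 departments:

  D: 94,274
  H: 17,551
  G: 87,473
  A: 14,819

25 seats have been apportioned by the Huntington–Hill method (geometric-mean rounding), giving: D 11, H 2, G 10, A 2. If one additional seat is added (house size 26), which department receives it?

G

Priority for the next seat is population ÷ (√(s·(s+1))).
Priorities: D 8205.498, H 7165.166, G 8340.223, A 6049.831.
Highest priority: G.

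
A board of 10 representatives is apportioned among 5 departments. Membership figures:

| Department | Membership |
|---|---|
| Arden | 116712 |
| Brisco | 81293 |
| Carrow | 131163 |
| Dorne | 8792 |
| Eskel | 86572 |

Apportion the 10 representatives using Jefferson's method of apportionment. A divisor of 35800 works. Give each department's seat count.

Arden=3; Brisco=2; Carrow=3; Dorne=0; Eskel=2

With modified divisor 35800: modified quotas Arden 3.260, Brisco 2.271, Carrow 3.664, Dorne 0.246, Eskel 2.418.
Rounding down: Arden 3, Brisco 2, Carrow 3, Dorne 0, Eskel 2 (total 10).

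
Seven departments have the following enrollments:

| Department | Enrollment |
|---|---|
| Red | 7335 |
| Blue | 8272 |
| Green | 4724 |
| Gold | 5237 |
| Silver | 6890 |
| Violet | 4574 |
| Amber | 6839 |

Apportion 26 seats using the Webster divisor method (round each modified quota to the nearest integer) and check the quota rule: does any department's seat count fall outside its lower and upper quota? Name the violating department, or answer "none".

Standard quotas: Red 4.347, Blue 4.902, Green 2.800, Gold 3.104, Silver 4.083, Violet 2.711, Amber 4.053.
Webster allocation: Red 4, Blue 5, Green 3, Gold 3, Silver 4, Violet 3, Amber 4.
Every allocation lies between the lower and upper quota.

none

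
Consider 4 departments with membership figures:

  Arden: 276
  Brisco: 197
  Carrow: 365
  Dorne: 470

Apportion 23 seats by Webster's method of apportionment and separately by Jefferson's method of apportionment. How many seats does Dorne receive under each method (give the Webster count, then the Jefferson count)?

8 and 9

Webster: Arden 5, Brisco 4, Carrow 6, Dorne 8.
Jefferson: Arden 5, Brisco 3, Carrow 6, Dorne 9.
Dorne gets 8 under Webster and 9 under Jefferson.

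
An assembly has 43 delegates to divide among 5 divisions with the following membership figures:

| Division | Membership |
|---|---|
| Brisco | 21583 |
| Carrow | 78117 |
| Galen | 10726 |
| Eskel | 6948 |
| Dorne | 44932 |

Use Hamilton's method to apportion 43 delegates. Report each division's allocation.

Brisco 6, Carrow 20, Galen 3, Eskel 2, Dorne 12

Standard divisor: 162306 ÷ 43 ≈ 3774.558.
Standard quotas: Brisco 5.7180, Carrow 20.6957, Galen 2.8417, Eskel 1.8407, Dorne 11.9039.
Lower quotas: Brisco 5, Carrow 20, Galen 2, Eskel 1, Dorne 11 (sum 39, leaving 4 seats).
Remainders in descending order: Dorne 0.9039, Galen 0.8417, Eskel 0.8407, Brisco 0.7180, Carrow 0.6957.
Largest remainders: Dorne, Galen, Eskel, Brisco receive the extra seats.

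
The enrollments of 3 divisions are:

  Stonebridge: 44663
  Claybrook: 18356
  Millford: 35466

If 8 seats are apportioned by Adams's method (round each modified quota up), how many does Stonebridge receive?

3

Standard divisor 98485/8 ≈ 12310.625; standard quotas: Stonebridge 3.628, Claybrook 1.491, Millford 2.881.
Rounding up gives 4, 2, 3 = 9 seats, so the divisor must be adjusted.
With modified divisor 16300: modified quotas Stonebridge 2.740, Claybrook 1.126, Millford 2.176.
Rounding up: Stonebridge 3, Claybrook 2, Millford 3 (total 8).
Stonebridge receives 3.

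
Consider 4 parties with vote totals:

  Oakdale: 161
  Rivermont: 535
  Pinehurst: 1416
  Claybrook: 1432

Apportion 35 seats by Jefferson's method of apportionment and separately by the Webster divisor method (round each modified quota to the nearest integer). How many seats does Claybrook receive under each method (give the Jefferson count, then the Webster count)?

15 and 14

Jefferson: Oakdale 1, Rivermont 5, Pinehurst 14, Claybrook 15.
Webster: Oakdale 2, Rivermont 5, Pinehurst 14, Claybrook 14.
Claybrook gets 15 under Jefferson and 14 under Webster.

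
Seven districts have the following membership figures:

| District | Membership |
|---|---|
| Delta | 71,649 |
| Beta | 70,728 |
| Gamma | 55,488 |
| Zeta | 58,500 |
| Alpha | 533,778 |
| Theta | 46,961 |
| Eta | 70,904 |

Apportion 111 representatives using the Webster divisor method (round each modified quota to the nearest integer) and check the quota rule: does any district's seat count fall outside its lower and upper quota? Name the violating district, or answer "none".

Standard quotas: Delta 8.759, Beta 8.646, Gamma 6.783, Zeta 7.151, Alpha 65.252, Theta 5.741, Eta 8.668.
Webster allocation: Delta 9, Beta 9, Gamma 7, Zeta 7, Alpha 64, Theta 6, Eta 9.
Alpha has quota 65.252 (lower 65, upper 66) but receives 64 — outside the quota interval.

Alpha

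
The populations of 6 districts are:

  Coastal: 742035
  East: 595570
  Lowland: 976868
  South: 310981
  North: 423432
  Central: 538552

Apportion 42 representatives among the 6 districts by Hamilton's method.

Coastal: 9, East: 7, Lowland: 11, South: 4, North: 5, Central: 6

Standard divisor: 3587438 ÷ 42 ≈ 85415.19.
Standard quotas: Coastal 8.6874, East 6.9726, Lowland 11.4367, South 3.6408, North 4.9573, Central 6.3051.
Lower quotas: Coastal 8, East 6, Lowland 11, South 3, North 4, Central 6 (sum 38, leaving 4 seats).
Remainders in descending order: East 0.9726, North 0.9573, Coastal 0.6874, South 0.6408, Lowland 0.4367, Central 0.3051.
The surplus seats go to East, North, Coastal, South.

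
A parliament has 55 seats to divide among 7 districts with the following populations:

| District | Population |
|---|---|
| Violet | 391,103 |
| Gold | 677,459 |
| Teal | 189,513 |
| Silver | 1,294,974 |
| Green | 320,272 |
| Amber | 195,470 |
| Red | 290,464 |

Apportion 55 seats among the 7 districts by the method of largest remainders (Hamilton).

The standard divisor is 3359255/55 ≈ 61077.364.
Standard quotas: Violet 6.4034, Gold 11.0918, Teal 3.1028, Silver 21.2022, Green 5.2437, Amber 3.2004, Red 4.7557.
Lower quotas: Violet 6, Gold 11, Teal 3, Silver 21, Green 5, Amber 3, Red 4 (sum 53, leaving 2 seats).
Remainders in descending order: Red 0.7557, Violet 0.4034, Green 0.2437, Silver 0.2022, Amber 0.2004, Teal 0.1028, Gold 0.0918.
Largest remainders: Red, Violet receive the extra seats.

Violet=7, Gold=11, Teal=3, Silver=21, Green=5, Amber=3, Red=5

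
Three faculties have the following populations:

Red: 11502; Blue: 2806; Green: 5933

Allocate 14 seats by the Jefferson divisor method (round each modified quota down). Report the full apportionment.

Standard divisor 20241/14 ≈ 1445.786; standard quotas: Red 7.956, Blue 1.941, Green 4.104.
Rounding down gives 7, 1, 4 = 12 seats, so the divisor must be adjusted.
With modified divisor 1300: modified quotas Red 8.848, Blue 2.158, Green 4.564.
Rounding down: Red 8, Blue 2, Green 4 (total 14).

Red: 8, Blue: 2, Green: 4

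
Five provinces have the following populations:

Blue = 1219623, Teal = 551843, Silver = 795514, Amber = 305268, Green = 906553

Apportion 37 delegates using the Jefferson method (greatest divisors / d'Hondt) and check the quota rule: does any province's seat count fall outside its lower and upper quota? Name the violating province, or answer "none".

none

Standard quotas: Blue 11.942, Teal 5.403, Silver 7.789, Amber 2.989, Green 8.876.
Jefferson allocation: Blue 12, Teal 5, Silver 8, Amber 3, Green 9.
Every allocation lies between the lower and upper quota.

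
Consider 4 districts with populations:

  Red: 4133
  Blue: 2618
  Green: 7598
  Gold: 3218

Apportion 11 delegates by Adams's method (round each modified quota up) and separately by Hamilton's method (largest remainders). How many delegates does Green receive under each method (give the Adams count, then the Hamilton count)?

Adams: Red 3, Blue 2, Green 4, Gold 2.
Hamilton: Red 2, Blue 2, Green 5, Gold 2.
Green gets 4 under Adams and 5 under Hamilton.

4 and 5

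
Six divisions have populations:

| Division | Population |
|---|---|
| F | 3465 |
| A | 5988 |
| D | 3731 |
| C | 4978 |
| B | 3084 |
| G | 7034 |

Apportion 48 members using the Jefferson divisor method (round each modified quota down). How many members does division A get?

10

Standard divisor 28280/48 ≈ 589.167; standard quotas: F 5.881, A 10.164, D 6.333, C 8.449, B 5.235, G 11.939.
Rounding down gives 5, 10, 6, 8, 5, 11 = 45 seats, so the divisor must be adjusted.
With modified divisor 550: modified quotas F 6.300, A 10.887, D 6.784, C 9.051, B 5.607, G 12.789.
Rounding down: F 6, A 10, D 6, C 9, B 5, G 12 (total 48).
A receives 10.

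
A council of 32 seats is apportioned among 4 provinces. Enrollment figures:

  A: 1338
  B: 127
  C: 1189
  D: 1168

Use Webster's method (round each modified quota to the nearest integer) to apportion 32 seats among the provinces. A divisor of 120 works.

A: 11, B: 1, C: 10, D: 10

With modified divisor 120: modified quotas A 11.150, B 1.058, C 9.908, D 9.733.
Rounding to the nearest integer: A 11, B 1, C 10, D 10 (total 32).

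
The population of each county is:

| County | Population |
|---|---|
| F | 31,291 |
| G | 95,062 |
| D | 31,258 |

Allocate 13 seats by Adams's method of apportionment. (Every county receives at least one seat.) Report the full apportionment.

Standard divisor 157611/13 ≈ 12123.923; standard quotas: F 2.581, G 7.841, D 2.578.
Rounding up gives 3, 8, 3 = 14 seats, so the divisor must be adjusted.
With modified divisor 14600: modified quotas F 2.143, G 6.511, D 2.141.
Rounding up: F 3, G 7, D 3 (total 13).

F 3, G 7, D 3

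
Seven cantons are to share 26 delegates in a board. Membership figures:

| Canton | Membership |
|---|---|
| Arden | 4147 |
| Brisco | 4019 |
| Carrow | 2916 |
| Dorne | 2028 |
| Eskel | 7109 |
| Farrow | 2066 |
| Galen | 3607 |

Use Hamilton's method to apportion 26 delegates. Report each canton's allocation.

Arden 4; Brisco 4; Carrow 3; Dorne 2; Eskel 7; Farrow 2; Galen 4

Standard divisor: 25892 ÷ 26 ≈ 995.846.
Standard quotas: Arden 4.1643, Brisco 4.0358, Carrow 2.9282, Dorne 2.0365, Eskel 7.1387, Farrow 2.0746, Galen 3.6220.
Lower quotas: Arden 4, Brisco 4, Carrow 2, Dorne 2, Eskel 7, Farrow 2, Galen 3 (sum 24, leaving 2 seats).
Remainders in descending order: Carrow 0.9282, Galen 0.6220, Arden 0.1643, Eskel 0.1387, Farrow 0.0746, Dorne 0.0365, Brisco 0.0358.
Largest remainders: Carrow, Galen receive the extra seats.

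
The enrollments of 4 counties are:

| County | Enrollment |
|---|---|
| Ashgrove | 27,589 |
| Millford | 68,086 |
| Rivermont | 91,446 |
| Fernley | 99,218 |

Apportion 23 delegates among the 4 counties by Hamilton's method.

Standard divisor: 286339 ÷ 23 ≈ 12449.522.
Standard quotas: Ashgrove 2.2161, Millford 5.4690, Rivermont 7.3453, Fernley 7.9696.
Lower quotas: Ashgrove 2, Millford 5, Rivermont 7, Fernley 7 (sum 21, leaving 2 seats).
Remainders in descending order: Fernley 0.9696, Millford 0.4690, Rivermont 0.3453, Ashgrove 0.2161.
Largest remainders: Fernley, Millford receive the extra seats.

Ashgrove 2, Millford 6, Rivermont 7, Fernley 8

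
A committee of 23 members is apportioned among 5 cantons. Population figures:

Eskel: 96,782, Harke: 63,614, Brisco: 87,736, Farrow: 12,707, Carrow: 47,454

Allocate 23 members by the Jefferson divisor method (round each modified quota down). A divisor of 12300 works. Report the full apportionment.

With modified divisor 12300: modified quotas Eskel 7.868, Harke 5.172, Brisco 7.133, Farrow 1.033, Carrow 3.858.
Rounding down: Eskel 7, Harke 5, Brisco 7, Farrow 1, Carrow 3 (total 23).

Eskel 7, Harke 5, Brisco 7, Farrow 1, Carrow 3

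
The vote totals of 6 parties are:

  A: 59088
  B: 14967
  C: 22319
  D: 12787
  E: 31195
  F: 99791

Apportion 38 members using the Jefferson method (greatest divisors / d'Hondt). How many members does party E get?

5

Standard divisor 240147/38 ≈ 6319.658; standard quotas: A 9.350, B 2.368, C 3.532, D 2.023, E 4.936, F 15.791.
Rounding down gives 9, 2, 3, 2, 4, 15 = 35 seats, so the divisor must be adjusted.
With modified divisor 5890: modified quotas A 10.032, B 2.541, C 3.789, D 2.171, E 5.296, F 16.942.
Rounding down: A 10, B 2, C 3, D 2, E 5, F 16 (total 38).
E receives 5.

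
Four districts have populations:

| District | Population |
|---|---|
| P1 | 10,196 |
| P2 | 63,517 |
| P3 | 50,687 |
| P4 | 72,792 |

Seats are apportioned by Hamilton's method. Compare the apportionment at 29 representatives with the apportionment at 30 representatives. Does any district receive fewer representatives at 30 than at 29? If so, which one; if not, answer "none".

At 29 seats: P1 2, P2 9, P3 7, P4 11.
At 30 seats: P1 1, P2 10, P3 8, P4 11.
P1 drops from 2 to 1.

P1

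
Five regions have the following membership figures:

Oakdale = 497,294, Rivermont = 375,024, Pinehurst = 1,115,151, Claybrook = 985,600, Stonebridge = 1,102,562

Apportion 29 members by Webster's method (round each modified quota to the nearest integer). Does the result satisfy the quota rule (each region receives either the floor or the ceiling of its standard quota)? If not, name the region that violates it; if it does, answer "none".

Standard quotas: Oakdale 3.538, Rivermont 2.668, Pinehurst 7.935, Claybrook 7.013, Stonebridge 7.845.
Webster allocation: Oakdale 3, Rivermont 3, Pinehurst 8, Claybrook 7, Stonebridge 8.
Every allocation lies between the lower and upper quota.

none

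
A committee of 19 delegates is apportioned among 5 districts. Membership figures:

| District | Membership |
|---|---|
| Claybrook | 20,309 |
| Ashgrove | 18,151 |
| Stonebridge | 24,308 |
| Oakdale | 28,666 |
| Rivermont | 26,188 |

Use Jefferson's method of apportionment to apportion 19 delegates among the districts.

Claybrook 3, Ashgrove 3, Stonebridge 4, Oakdale 5, Rivermont 4

Standard divisor 117622/19 ≈ 6190.632; standard quotas: Claybrook 3.281, Ashgrove 2.932, Stonebridge 3.927, Oakdale 4.631, Rivermont 4.230.
Rounding down gives 3, 2, 3, 4, 4 = 16 seats, so the divisor must be adjusted.
With modified divisor 5500: modified quotas Claybrook 3.693, Ashgrove 3.300, Stonebridge 4.420, Oakdale 5.212, Rivermont 4.761.
Rounding down: Claybrook 3, Ashgrove 3, Stonebridge 4, Oakdale 5, Rivermont 4 (total 19).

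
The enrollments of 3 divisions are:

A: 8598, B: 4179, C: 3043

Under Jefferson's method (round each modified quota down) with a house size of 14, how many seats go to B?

Standard divisor 15820/14 ≈ 1130; standard quotas: A 7.609, B 3.698, C 2.693.
Rounding down gives 7, 3, 2 = 12 seats, so the divisor must be adjusted.
With modified divisor 1030: modified quotas A 8.348, B 4.057, C 2.954.
Rounding down: A 8, B 4, C 2 (total 14).
B receives 4.

4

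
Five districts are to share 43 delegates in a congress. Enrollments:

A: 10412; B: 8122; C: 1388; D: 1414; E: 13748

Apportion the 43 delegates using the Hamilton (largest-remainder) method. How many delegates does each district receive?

The standard divisor is 35084/43 ≈ 815.907.
Standard quotas: A 12.7613, B 9.9546, C 1.7012, D 1.7330, E 16.8500.
Lower quotas: A 12, B 9, C 1, D 1, E 16 (sum 39, leaving 4 seats).
Remainders in descending order: B 0.9546, E 0.8500, A 0.7613, D 0.7330, C 0.7012.
Largest remainders: B, E, A, D receive the extra seats.

A 13; B 10; C 1; D 2; E 17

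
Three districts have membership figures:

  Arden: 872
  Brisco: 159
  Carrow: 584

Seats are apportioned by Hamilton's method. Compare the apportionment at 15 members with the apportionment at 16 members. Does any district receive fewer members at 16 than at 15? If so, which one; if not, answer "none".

At 15 seats: Arden 8, Brisco 2, Carrow 5.
At 16 seats: Arden 9, Brisco 1, Carrow 6.
Brisco drops from 2 to 1.

Brisco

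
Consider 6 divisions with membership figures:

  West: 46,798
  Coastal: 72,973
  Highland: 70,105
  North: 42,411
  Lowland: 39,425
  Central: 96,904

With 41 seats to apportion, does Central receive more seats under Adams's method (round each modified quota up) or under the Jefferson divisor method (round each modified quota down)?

Adams: West 5, Coastal 8, Highland 8, North 5, Lowland 5, Central 10.
Jefferson: West 5, Coastal 8, Highland 8, North 5, Lowland 4, Central 11.
Central gets 10 under Adams and 11 under Jefferson.

Jefferson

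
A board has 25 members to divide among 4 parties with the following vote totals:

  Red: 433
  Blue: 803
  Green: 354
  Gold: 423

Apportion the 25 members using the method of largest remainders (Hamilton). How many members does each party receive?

Total 2013; standard divisor 2013/25 ≈ 80.52.
Standard quotas: Red 5.378, Blue 9.973, Green 4.396, Gold 5.253.
Lower quotas: Red 5, Blue 9, Green 4, Gold 5 (sum 23, leaving 2 seats).
Remainders in descending order: Blue 0.973, Green 0.396, Red 0.378, Gold 0.253.
The surplus seats go to Blue, Green.

Red 5, Blue 10, Green 5, Gold 5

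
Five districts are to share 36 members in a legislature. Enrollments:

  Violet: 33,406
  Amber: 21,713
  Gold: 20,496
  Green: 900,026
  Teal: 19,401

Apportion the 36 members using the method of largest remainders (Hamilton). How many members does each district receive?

Standard divisor: 995042 ÷ 36 ≈ 27640.056.
Standard quotas: Violet 1.2086, Amber 0.7856, Gold 0.7415, Green 32.5624, Teal 0.7019.
Lower quotas: Violet 1, Amber 0, Gold 0, Green 32, Teal 0 (sum 33, leaving 3 seats).
Remainders in descending order: Amber 0.7856, Gold 0.7415, Teal 0.7019, Green 0.5624, Violet 0.2086.
Largest remainders: Amber, Gold, Teal receive the extra seats.

Violet 1, Amber 1, Gold 1, Green 32, Teal 1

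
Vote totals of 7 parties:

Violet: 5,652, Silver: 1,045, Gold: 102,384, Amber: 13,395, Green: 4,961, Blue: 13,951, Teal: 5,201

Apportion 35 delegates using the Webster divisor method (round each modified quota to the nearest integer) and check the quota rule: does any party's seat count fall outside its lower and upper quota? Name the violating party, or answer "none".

Standard quotas: Violet 1.349, Silver 0.250, Gold 24.445, Amber 3.198, Green 1.185, Blue 3.331, Teal 1.242.
Webster allocation: Violet 1, Silver 0, Gold 26, Amber 3, Green 1, Blue 3, Teal 1.
Gold has quota 24.445 (lower 24, upper 25) but receives 26 — outside the quota interval.

Gold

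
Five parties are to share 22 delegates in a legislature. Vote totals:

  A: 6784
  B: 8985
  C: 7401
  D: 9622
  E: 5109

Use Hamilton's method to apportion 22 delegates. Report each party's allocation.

A: 4; B: 5; C: 4; D: 6; E: 3

Standard divisor: 37901 ÷ 22 ≈ 1722.773.
Standard quotas: A 3.9378, B 5.2154, C 4.2960, D 5.5852, E 2.9656.
Lower quotas: A 3, B 5, C 4, D 5, E 2 (sum 19, leaving 3 seats).
Remainders in descending order: E 0.9656, A 0.9378, D 0.5852, C 0.2960, B 0.2154.
Largest remainders: E, A, D receive the extra seats.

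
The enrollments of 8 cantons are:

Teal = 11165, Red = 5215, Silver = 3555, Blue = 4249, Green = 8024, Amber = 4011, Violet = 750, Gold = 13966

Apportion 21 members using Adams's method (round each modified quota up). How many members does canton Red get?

Standard divisor 50935/21 ≈ 2425.476; standard quotas: Teal 4.603, Red 2.150, Silver 1.466, Blue 1.752, Green 3.308, Amber 1.654, Violet 0.309, Gold 5.758.
Rounding up gives 5, 3, 2, 2, 4, 2, 1, 6 = 25 seats, so the divisor must be adjusted.
With modified divisor 3100: modified quotas Teal 3.602, Red 1.682, Silver 1.147, Blue 1.371, Green 2.588, Amber 1.294, Violet 0.242, Gold 4.505.
Rounding up: Teal 4, Red 2, Silver 2, Blue 2, Green 3, Amber 2, Violet 1, Gold 5 (total 21).
Red receives 2.

2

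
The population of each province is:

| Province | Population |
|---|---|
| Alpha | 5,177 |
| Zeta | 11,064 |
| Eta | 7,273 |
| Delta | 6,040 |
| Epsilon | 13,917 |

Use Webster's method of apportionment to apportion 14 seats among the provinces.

Standard divisor 43471/14 ≈ 3105.071; standard quotas: Alpha 1.667, Zeta 3.563, Eta 2.342, Delta 1.945, Epsilon 4.482.
Rounding to the nearest integer gives Alpha 2, Zeta 4, Eta 2, Delta 2, Epsilon 4 — total 14, matching the house size, so no adjustment is needed.

Alpha 2, Zeta 4, Eta 2, Delta 2, Epsilon 4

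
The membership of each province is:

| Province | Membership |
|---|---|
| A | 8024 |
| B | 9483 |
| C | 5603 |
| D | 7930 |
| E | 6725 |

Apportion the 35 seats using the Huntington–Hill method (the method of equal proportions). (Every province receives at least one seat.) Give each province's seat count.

A=8, B=9, C=5, D=7, E=6

With divisor 1066: modified quotas A 7.527, B 8.896, C 5.256, D 7.439, E 6.309.
Geometric-mean thresholds: A √(7·8)=7.483, B √(8·9)=8.485, C √(5·6)=5.477, D √(7·8)=7.483, E √(6·7)=6.481.
Each quota rounded against its threshold gives A 8, B 9, C 5, D 7, E 6 (total 35).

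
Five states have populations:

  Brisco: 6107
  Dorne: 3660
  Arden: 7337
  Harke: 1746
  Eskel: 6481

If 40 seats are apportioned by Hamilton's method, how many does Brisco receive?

The standard divisor is 25331/40 ≈ 633.275.
Standard quotas: Brisco 9.6435, Dorne 5.7795, Arden 11.5858, Harke 2.7571, Eskel 10.2341.
Lower quotas: Brisco 9, Dorne 5, Arden 11, Harke 2, Eskel 10 (sum 37, leaving 3 seats).
Remainders in descending order: Dorne 0.7795, Harke 0.7571, Brisco 0.6435, Arden 0.5858, Eskel 0.2341.
The surplus seats go to Dorne, Harke, Brisco.
Brisco receives 10.

10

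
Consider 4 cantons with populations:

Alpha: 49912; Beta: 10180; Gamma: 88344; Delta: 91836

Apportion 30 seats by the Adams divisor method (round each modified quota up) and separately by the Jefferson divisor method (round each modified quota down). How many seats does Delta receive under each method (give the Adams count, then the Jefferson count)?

11 and 12

Adams: Alpha 6, Beta 2, Gamma 11, Delta 11.
Jefferson: Alpha 6, Beta 1, Gamma 11, Delta 12.
Delta gets 11 under Adams and 12 under Jefferson.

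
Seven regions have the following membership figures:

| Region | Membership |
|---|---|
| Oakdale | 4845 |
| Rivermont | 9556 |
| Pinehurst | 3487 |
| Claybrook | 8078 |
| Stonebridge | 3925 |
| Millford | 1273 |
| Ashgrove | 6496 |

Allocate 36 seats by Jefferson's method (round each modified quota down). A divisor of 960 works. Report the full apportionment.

With modified divisor 960: modified quotas Oakdale 5.047, Rivermont 9.954, Pinehurst 3.632, Claybrook 8.415, Stonebridge 4.089, Millford 1.326, Ashgrove 6.767.
Rounding down: Oakdale 5, Rivermont 9, Pinehurst 3, Claybrook 8, Stonebridge 4, Millford 1, Ashgrove 6 (total 36).

Oakdale 5; Rivermont 9; Pinehurst 3; Claybrook 8; Stonebridge 4; Millford 1; Ashgrove 6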